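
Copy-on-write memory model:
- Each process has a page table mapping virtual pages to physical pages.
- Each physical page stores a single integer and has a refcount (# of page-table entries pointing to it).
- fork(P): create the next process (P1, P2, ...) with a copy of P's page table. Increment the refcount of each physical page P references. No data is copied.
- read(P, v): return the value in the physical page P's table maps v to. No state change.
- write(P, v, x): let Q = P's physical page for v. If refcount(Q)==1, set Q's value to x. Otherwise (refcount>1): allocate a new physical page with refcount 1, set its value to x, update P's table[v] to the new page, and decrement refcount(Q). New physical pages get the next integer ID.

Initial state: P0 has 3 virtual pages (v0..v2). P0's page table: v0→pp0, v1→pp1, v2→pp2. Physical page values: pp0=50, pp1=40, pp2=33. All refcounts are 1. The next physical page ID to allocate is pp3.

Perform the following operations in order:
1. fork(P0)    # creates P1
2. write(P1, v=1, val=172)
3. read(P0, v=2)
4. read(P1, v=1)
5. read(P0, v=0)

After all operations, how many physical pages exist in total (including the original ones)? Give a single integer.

Op 1: fork(P0) -> P1. 3 ppages; refcounts: pp0:2 pp1:2 pp2:2
Op 2: write(P1, v1, 172). refcount(pp1)=2>1 -> COPY to pp3. 4 ppages; refcounts: pp0:2 pp1:1 pp2:2 pp3:1
Op 3: read(P0, v2) -> 33. No state change.
Op 4: read(P1, v1) -> 172. No state change.
Op 5: read(P0, v0) -> 50. No state change.

Answer: 4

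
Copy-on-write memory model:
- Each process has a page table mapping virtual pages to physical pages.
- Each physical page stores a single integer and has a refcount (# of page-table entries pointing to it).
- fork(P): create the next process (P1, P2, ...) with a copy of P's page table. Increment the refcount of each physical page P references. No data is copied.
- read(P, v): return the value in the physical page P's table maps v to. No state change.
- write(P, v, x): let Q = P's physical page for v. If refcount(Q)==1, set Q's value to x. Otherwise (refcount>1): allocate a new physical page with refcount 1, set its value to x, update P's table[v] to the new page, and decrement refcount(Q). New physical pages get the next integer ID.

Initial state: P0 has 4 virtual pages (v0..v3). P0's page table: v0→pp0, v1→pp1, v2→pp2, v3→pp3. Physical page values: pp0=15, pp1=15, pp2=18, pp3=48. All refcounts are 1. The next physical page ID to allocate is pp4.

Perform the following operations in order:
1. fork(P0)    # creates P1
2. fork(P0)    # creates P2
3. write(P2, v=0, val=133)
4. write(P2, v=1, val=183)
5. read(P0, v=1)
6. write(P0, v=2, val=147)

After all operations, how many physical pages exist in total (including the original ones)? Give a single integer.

Answer: 7

Derivation:
Op 1: fork(P0) -> P1. 4 ppages; refcounts: pp0:2 pp1:2 pp2:2 pp3:2
Op 2: fork(P0) -> P2. 4 ppages; refcounts: pp0:3 pp1:3 pp2:3 pp3:3
Op 3: write(P2, v0, 133). refcount(pp0)=3>1 -> COPY to pp4. 5 ppages; refcounts: pp0:2 pp1:3 pp2:3 pp3:3 pp4:1
Op 4: write(P2, v1, 183). refcount(pp1)=3>1 -> COPY to pp5. 6 ppages; refcounts: pp0:2 pp1:2 pp2:3 pp3:3 pp4:1 pp5:1
Op 5: read(P0, v1) -> 15. No state change.
Op 6: write(P0, v2, 147). refcount(pp2)=3>1 -> COPY to pp6. 7 ppages; refcounts: pp0:2 pp1:2 pp2:2 pp3:3 pp4:1 pp5:1 pp6:1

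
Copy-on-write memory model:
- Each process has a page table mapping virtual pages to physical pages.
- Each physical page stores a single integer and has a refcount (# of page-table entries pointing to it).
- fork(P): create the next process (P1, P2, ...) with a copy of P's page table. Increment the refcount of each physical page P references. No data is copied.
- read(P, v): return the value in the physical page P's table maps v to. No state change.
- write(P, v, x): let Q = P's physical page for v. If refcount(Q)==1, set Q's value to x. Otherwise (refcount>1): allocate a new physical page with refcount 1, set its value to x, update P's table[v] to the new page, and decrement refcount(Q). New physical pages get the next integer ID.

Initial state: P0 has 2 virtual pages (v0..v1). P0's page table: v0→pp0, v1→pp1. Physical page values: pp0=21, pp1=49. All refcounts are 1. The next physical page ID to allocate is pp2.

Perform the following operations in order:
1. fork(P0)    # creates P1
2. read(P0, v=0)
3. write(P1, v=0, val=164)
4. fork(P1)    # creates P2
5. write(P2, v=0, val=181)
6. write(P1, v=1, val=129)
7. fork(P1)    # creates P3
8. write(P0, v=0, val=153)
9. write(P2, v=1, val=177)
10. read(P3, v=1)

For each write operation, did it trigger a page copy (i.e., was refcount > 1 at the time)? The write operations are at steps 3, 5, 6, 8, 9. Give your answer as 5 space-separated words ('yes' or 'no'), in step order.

Op 1: fork(P0) -> P1. 2 ppages; refcounts: pp0:2 pp1:2
Op 2: read(P0, v0) -> 21. No state change.
Op 3: write(P1, v0, 164). refcount(pp0)=2>1 -> COPY to pp2. 3 ppages; refcounts: pp0:1 pp1:2 pp2:1
Op 4: fork(P1) -> P2. 3 ppages; refcounts: pp0:1 pp1:3 pp2:2
Op 5: write(P2, v0, 181). refcount(pp2)=2>1 -> COPY to pp3. 4 ppages; refcounts: pp0:1 pp1:3 pp2:1 pp3:1
Op 6: write(P1, v1, 129). refcount(pp1)=3>1 -> COPY to pp4. 5 ppages; refcounts: pp0:1 pp1:2 pp2:1 pp3:1 pp4:1
Op 7: fork(P1) -> P3. 5 ppages; refcounts: pp0:1 pp1:2 pp2:2 pp3:1 pp4:2
Op 8: write(P0, v0, 153). refcount(pp0)=1 -> write in place. 5 ppages; refcounts: pp0:1 pp1:2 pp2:2 pp3:1 pp4:2
Op 9: write(P2, v1, 177). refcount(pp1)=2>1 -> COPY to pp5. 6 ppages; refcounts: pp0:1 pp1:1 pp2:2 pp3:1 pp4:2 pp5:1
Op 10: read(P3, v1) -> 129. No state change.

yes yes yes no yes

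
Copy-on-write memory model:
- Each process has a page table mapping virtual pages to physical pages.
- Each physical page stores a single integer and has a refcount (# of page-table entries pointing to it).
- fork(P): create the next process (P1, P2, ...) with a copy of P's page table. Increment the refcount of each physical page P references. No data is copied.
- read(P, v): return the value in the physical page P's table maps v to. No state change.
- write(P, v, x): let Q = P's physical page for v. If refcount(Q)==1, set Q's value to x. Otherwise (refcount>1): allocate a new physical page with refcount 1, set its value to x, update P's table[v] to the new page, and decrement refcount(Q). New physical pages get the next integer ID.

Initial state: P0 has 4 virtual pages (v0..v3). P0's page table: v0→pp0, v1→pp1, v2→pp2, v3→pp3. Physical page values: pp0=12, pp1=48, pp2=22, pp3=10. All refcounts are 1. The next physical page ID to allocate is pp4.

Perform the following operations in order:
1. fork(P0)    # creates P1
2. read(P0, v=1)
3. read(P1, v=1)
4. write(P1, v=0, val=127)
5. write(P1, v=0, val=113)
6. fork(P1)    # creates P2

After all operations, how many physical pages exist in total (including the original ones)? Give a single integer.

Answer: 5

Derivation:
Op 1: fork(P0) -> P1. 4 ppages; refcounts: pp0:2 pp1:2 pp2:2 pp3:2
Op 2: read(P0, v1) -> 48. No state change.
Op 3: read(P1, v1) -> 48. No state change.
Op 4: write(P1, v0, 127). refcount(pp0)=2>1 -> COPY to pp4. 5 ppages; refcounts: pp0:1 pp1:2 pp2:2 pp3:2 pp4:1
Op 5: write(P1, v0, 113). refcount(pp4)=1 -> write in place. 5 ppages; refcounts: pp0:1 pp1:2 pp2:2 pp3:2 pp4:1
Op 6: fork(P1) -> P2. 5 ppages; refcounts: pp0:1 pp1:3 pp2:3 pp3:3 pp4:2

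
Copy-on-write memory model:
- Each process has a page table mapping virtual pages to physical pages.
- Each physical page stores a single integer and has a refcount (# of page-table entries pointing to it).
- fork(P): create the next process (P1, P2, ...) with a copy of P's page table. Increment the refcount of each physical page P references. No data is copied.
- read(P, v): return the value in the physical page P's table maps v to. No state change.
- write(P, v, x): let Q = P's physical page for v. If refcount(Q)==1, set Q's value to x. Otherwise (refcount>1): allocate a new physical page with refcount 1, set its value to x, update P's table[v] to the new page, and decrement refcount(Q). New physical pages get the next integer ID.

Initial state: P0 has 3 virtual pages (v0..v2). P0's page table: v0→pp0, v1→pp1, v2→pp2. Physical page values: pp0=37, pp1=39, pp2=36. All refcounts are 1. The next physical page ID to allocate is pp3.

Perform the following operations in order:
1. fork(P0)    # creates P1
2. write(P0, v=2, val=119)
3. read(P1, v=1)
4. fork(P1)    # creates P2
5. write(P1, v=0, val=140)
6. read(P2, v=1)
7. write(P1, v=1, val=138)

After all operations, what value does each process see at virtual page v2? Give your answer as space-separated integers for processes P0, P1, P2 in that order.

Op 1: fork(P0) -> P1. 3 ppages; refcounts: pp0:2 pp1:2 pp2:2
Op 2: write(P0, v2, 119). refcount(pp2)=2>1 -> COPY to pp3. 4 ppages; refcounts: pp0:2 pp1:2 pp2:1 pp3:1
Op 3: read(P1, v1) -> 39. No state change.
Op 4: fork(P1) -> P2. 4 ppages; refcounts: pp0:3 pp1:3 pp2:2 pp3:1
Op 5: write(P1, v0, 140). refcount(pp0)=3>1 -> COPY to pp4. 5 ppages; refcounts: pp0:2 pp1:3 pp2:2 pp3:1 pp4:1
Op 6: read(P2, v1) -> 39. No state change.
Op 7: write(P1, v1, 138). refcount(pp1)=3>1 -> COPY to pp5. 6 ppages; refcounts: pp0:2 pp1:2 pp2:2 pp3:1 pp4:1 pp5:1
P0: v2 -> pp3 = 119
P1: v2 -> pp2 = 36
P2: v2 -> pp2 = 36

Answer: 119 36 36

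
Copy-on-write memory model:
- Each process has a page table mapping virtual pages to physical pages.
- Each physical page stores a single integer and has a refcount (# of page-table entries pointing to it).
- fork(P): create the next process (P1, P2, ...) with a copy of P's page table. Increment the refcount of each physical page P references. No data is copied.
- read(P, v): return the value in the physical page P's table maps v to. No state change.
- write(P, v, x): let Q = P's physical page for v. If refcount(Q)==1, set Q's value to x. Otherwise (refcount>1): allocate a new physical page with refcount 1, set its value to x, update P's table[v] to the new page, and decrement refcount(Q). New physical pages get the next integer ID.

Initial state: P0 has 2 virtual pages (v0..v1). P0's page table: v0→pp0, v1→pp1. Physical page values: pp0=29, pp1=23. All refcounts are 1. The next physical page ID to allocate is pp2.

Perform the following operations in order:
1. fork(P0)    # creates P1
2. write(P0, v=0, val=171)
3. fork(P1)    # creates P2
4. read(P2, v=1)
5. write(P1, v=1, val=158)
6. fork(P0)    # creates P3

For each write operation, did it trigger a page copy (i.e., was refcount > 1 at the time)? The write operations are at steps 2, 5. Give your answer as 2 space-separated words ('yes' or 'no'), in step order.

Op 1: fork(P0) -> P1. 2 ppages; refcounts: pp0:2 pp1:2
Op 2: write(P0, v0, 171). refcount(pp0)=2>1 -> COPY to pp2. 3 ppages; refcounts: pp0:1 pp1:2 pp2:1
Op 3: fork(P1) -> P2. 3 ppages; refcounts: pp0:2 pp1:3 pp2:1
Op 4: read(P2, v1) -> 23. No state change.
Op 5: write(P1, v1, 158). refcount(pp1)=3>1 -> COPY to pp3. 4 ppages; refcounts: pp0:2 pp1:2 pp2:1 pp3:1
Op 6: fork(P0) -> P3. 4 ppages; refcounts: pp0:2 pp1:3 pp2:2 pp3:1

yes yes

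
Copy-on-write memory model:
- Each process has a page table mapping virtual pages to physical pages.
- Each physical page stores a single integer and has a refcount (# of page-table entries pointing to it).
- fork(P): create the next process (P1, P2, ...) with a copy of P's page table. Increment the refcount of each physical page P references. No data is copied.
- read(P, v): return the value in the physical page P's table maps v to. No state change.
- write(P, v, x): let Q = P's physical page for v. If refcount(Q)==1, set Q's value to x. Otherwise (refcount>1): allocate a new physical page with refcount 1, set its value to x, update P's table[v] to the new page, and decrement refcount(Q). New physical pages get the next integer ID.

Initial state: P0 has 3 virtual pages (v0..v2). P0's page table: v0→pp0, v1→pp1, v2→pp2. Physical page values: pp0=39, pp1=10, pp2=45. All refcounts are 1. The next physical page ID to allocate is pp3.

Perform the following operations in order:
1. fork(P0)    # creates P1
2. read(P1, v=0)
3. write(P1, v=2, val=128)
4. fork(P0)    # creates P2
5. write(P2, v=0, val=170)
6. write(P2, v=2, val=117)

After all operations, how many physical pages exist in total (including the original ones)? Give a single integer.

Op 1: fork(P0) -> P1. 3 ppages; refcounts: pp0:2 pp1:2 pp2:2
Op 2: read(P1, v0) -> 39. No state change.
Op 3: write(P1, v2, 128). refcount(pp2)=2>1 -> COPY to pp3. 4 ppages; refcounts: pp0:2 pp1:2 pp2:1 pp3:1
Op 4: fork(P0) -> P2. 4 ppages; refcounts: pp0:3 pp1:3 pp2:2 pp3:1
Op 5: write(P2, v0, 170). refcount(pp0)=3>1 -> COPY to pp4. 5 ppages; refcounts: pp0:2 pp1:3 pp2:2 pp3:1 pp4:1
Op 6: write(P2, v2, 117). refcount(pp2)=2>1 -> COPY to pp5. 6 ppages; refcounts: pp0:2 pp1:3 pp2:1 pp3:1 pp4:1 pp5:1

Answer: 6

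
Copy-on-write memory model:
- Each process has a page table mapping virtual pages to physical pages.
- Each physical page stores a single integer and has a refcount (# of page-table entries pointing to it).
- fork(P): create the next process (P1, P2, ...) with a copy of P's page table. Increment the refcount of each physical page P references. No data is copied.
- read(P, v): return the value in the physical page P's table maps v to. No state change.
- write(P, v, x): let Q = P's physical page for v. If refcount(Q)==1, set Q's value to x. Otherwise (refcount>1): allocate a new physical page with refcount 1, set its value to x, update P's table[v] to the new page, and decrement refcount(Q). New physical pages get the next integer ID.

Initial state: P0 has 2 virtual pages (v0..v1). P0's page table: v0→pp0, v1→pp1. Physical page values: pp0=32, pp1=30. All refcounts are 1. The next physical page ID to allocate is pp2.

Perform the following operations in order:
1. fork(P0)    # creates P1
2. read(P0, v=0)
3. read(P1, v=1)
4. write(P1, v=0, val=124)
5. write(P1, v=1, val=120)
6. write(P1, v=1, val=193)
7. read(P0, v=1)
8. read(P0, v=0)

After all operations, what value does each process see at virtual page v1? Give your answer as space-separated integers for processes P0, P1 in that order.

Answer: 30 193

Derivation:
Op 1: fork(P0) -> P1. 2 ppages; refcounts: pp0:2 pp1:2
Op 2: read(P0, v0) -> 32. No state change.
Op 3: read(P1, v1) -> 30. No state change.
Op 4: write(P1, v0, 124). refcount(pp0)=2>1 -> COPY to pp2. 3 ppages; refcounts: pp0:1 pp1:2 pp2:1
Op 5: write(P1, v1, 120). refcount(pp1)=2>1 -> COPY to pp3. 4 ppages; refcounts: pp0:1 pp1:1 pp2:1 pp3:1
Op 6: write(P1, v1, 193). refcount(pp3)=1 -> write in place. 4 ppages; refcounts: pp0:1 pp1:1 pp2:1 pp3:1
Op 7: read(P0, v1) -> 30. No state change.
Op 8: read(P0, v0) -> 32. No state change.
P0: v1 -> pp1 = 30
P1: v1 -> pp3 = 193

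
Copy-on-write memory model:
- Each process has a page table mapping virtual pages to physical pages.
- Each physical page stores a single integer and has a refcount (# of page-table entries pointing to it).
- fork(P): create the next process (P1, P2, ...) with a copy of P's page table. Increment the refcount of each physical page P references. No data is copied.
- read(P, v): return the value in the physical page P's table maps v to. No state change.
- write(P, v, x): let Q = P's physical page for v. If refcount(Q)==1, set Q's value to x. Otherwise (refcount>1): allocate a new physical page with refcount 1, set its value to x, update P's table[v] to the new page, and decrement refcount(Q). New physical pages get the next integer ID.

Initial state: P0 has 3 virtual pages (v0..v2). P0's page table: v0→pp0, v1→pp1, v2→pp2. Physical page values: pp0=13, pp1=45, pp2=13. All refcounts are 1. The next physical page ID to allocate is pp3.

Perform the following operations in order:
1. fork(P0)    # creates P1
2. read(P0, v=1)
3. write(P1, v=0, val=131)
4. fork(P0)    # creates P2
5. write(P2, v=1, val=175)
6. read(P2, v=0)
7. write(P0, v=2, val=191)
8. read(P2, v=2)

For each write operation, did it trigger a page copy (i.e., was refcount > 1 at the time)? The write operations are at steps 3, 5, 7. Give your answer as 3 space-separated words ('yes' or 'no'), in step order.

Op 1: fork(P0) -> P1. 3 ppages; refcounts: pp0:2 pp1:2 pp2:2
Op 2: read(P0, v1) -> 45. No state change.
Op 3: write(P1, v0, 131). refcount(pp0)=2>1 -> COPY to pp3. 4 ppages; refcounts: pp0:1 pp1:2 pp2:2 pp3:1
Op 4: fork(P0) -> P2. 4 ppages; refcounts: pp0:2 pp1:3 pp2:3 pp3:1
Op 5: write(P2, v1, 175). refcount(pp1)=3>1 -> COPY to pp4. 5 ppages; refcounts: pp0:2 pp1:2 pp2:3 pp3:1 pp4:1
Op 6: read(P2, v0) -> 13. No state change.
Op 7: write(P0, v2, 191). refcount(pp2)=3>1 -> COPY to pp5. 6 ppages; refcounts: pp0:2 pp1:2 pp2:2 pp3:1 pp4:1 pp5:1
Op 8: read(P2, v2) -> 13. No state change.

yes yes yes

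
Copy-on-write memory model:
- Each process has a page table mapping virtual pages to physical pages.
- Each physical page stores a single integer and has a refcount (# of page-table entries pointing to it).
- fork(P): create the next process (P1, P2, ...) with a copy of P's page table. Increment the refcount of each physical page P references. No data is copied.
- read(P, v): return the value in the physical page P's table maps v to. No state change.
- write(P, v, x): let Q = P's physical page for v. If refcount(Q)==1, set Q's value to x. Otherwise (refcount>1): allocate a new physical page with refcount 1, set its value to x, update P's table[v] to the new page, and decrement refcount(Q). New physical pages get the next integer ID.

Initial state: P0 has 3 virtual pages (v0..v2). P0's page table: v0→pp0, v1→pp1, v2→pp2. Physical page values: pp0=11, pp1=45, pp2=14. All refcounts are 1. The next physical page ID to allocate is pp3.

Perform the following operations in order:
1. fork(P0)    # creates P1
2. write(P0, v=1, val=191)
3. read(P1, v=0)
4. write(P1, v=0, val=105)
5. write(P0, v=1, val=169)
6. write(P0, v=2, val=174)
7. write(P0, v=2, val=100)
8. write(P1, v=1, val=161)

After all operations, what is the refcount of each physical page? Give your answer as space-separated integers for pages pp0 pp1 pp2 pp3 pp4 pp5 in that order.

Op 1: fork(P0) -> P1. 3 ppages; refcounts: pp0:2 pp1:2 pp2:2
Op 2: write(P0, v1, 191). refcount(pp1)=2>1 -> COPY to pp3. 4 ppages; refcounts: pp0:2 pp1:1 pp2:2 pp3:1
Op 3: read(P1, v0) -> 11. No state change.
Op 4: write(P1, v0, 105). refcount(pp0)=2>1 -> COPY to pp4. 5 ppages; refcounts: pp0:1 pp1:1 pp2:2 pp3:1 pp4:1
Op 5: write(P0, v1, 169). refcount(pp3)=1 -> write in place. 5 ppages; refcounts: pp0:1 pp1:1 pp2:2 pp3:1 pp4:1
Op 6: write(P0, v2, 174). refcount(pp2)=2>1 -> COPY to pp5. 6 ppages; refcounts: pp0:1 pp1:1 pp2:1 pp3:1 pp4:1 pp5:1
Op 7: write(P0, v2, 100). refcount(pp5)=1 -> write in place. 6 ppages; refcounts: pp0:1 pp1:1 pp2:1 pp3:1 pp4:1 pp5:1
Op 8: write(P1, v1, 161). refcount(pp1)=1 -> write in place. 6 ppages; refcounts: pp0:1 pp1:1 pp2:1 pp3:1 pp4:1 pp5:1

Answer: 1 1 1 1 1 1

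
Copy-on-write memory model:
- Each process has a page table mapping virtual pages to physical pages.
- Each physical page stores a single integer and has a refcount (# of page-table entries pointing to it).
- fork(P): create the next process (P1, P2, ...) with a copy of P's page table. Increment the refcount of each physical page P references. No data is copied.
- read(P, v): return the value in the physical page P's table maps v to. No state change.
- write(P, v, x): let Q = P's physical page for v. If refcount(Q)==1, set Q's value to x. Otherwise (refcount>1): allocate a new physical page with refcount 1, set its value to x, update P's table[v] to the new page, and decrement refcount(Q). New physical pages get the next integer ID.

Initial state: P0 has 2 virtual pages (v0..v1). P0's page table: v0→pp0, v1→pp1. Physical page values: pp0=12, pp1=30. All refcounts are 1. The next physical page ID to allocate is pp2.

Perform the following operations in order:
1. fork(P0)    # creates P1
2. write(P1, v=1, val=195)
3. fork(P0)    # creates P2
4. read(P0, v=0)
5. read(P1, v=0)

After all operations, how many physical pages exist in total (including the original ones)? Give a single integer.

Answer: 3

Derivation:
Op 1: fork(P0) -> P1. 2 ppages; refcounts: pp0:2 pp1:2
Op 2: write(P1, v1, 195). refcount(pp1)=2>1 -> COPY to pp2. 3 ppages; refcounts: pp0:2 pp1:1 pp2:1
Op 3: fork(P0) -> P2. 3 ppages; refcounts: pp0:3 pp1:2 pp2:1
Op 4: read(P0, v0) -> 12. No state change.
Op 5: read(P1, v0) -> 12. No state change.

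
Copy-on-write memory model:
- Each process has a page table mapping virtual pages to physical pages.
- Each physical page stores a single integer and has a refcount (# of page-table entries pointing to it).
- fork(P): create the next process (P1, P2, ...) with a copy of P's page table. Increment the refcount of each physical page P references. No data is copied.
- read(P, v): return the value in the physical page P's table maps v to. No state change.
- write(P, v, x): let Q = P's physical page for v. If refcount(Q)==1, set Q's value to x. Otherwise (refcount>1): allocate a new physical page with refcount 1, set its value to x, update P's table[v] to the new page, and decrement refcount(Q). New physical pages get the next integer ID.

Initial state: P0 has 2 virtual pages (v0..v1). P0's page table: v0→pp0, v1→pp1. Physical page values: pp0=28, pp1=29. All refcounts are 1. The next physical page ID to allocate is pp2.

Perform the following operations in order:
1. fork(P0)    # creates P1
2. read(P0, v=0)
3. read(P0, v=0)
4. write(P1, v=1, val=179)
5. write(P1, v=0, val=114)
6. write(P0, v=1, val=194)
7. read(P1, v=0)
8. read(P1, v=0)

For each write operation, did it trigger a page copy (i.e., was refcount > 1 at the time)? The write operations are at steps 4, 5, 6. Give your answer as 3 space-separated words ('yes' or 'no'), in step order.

Op 1: fork(P0) -> P1. 2 ppages; refcounts: pp0:2 pp1:2
Op 2: read(P0, v0) -> 28. No state change.
Op 3: read(P0, v0) -> 28. No state change.
Op 4: write(P1, v1, 179). refcount(pp1)=2>1 -> COPY to pp2. 3 ppages; refcounts: pp0:2 pp1:1 pp2:1
Op 5: write(P1, v0, 114). refcount(pp0)=2>1 -> COPY to pp3. 4 ppages; refcounts: pp0:1 pp1:1 pp2:1 pp3:1
Op 6: write(P0, v1, 194). refcount(pp1)=1 -> write in place. 4 ppages; refcounts: pp0:1 pp1:1 pp2:1 pp3:1
Op 7: read(P1, v0) -> 114. No state change.
Op 8: read(P1, v0) -> 114. No state change.

yes yes no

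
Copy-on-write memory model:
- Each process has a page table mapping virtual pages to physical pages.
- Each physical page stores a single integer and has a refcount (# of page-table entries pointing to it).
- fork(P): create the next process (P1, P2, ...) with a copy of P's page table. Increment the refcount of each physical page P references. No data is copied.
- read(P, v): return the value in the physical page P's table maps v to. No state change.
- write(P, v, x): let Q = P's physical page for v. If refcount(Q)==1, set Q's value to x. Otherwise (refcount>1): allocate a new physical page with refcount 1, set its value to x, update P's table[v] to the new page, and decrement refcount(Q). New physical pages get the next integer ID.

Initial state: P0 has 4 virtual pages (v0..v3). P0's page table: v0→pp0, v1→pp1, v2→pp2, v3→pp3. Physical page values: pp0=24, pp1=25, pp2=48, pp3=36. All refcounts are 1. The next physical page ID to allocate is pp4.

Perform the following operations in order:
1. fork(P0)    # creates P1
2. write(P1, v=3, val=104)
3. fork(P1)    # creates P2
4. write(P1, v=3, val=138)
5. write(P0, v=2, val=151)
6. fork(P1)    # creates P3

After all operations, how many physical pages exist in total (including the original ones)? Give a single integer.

Answer: 7

Derivation:
Op 1: fork(P0) -> P1. 4 ppages; refcounts: pp0:2 pp1:2 pp2:2 pp3:2
Op 2: write(P1, v3, 104). refcount(pp3)=2>1 -> COPY to pp4. 5 ppages; refcounts: pp0:2 pp1:2 pp2:2 pp3:1 pp4:1
Op 3: fork(P1) -> P2. 5 ppages; refcounts: pp0:3 pp1:3 pp2:3 pp3:1 pp4:2
Op 4: write(P1, v3, 138). refcount(pp4)=2>1 -> COPY to pp5. 6 ppages; refcounts: pp0:3 pp1:3 pp2:3 pp3:1 pp4:1 pp5:1
Op 5: write(P0, v2, 151). refcount(pp2)=3>1 -> COPY to pp6. 7 ppages; refcounts: pp0:3 pp1:3 pp2:2 pp3:1 pp4:1 pp5:1 pp6:1
Op 6: fork(P1) -> P3. 7 ppages; refcounts: pp0:4 pp1:4 pp2:3 pp3:1 pp4:1 pp5:2 pp6:1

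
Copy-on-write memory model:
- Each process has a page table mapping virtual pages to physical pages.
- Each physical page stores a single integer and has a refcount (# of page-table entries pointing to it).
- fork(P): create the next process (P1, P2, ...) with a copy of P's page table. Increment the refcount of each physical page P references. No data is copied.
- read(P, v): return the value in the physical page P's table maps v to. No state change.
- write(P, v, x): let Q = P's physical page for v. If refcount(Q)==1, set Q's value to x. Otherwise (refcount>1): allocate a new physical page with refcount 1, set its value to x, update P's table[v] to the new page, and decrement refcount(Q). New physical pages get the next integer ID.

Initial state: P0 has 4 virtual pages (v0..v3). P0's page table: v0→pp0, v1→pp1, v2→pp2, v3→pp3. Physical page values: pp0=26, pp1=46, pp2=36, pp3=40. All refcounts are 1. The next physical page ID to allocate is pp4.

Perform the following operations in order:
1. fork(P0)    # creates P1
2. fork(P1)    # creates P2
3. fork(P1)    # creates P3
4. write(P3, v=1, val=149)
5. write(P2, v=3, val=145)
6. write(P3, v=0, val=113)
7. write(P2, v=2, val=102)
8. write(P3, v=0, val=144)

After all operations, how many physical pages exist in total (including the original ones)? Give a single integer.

Op 1: fork(P0) -> P1. 4 ppages; refcounts: pp0:2 pp1:2 pp2:2 pp3:2
Op 2: fork(P1) -> P2. 4 ppages; refcounts: pp0:3 pp1:3 pp2:3 pp3:3
Op 3: fork(P1) -> P3. 4 ppages; refcounts: pp0:4 pp1:4 pp2:4 pp3:4
Op 4: write(P3, v1, 149). refcount(pp1)=4>1 -> COPY to pp4. 5 ppages; refcounts: pp0:4 pp1:3 pp2:4 pp3:4 pp4:1
Op 5: write(P2, v3, 145). refcount(pp3)=4>1 -> COPY to pp5. 6 ppages; refcounts: pp0:4 pp1:3 pp2:4 pp3:3 pp4:1 pp5:1
Op 6: write(P3, v0, 113). refcount(pp0)=4>1 -> COPY to pp6. 7 ppages; refcounts: pp0:3 pp1:3 pp2:4 pp3:3 pp4:1 pp5:1 pp6:1
Op 7: write(P2, v2, 102). refcount(pp2)=4>1 -> COPY to pp7. 8 ppages; refcounts: pp0:3 pp1:3 pp2:3 pp3:3 pp4:1 pp5:1 pp6:1 pp7:1
Op 8: write(P3, v0, 144). refcount(pp6)=1 -> write in place. 8 ppages; refcounts: pp0:3 pp1:3 pp2:3 pp3:3 pp4:1 pp5:1 pp6:1 pp7:1

Answer: 8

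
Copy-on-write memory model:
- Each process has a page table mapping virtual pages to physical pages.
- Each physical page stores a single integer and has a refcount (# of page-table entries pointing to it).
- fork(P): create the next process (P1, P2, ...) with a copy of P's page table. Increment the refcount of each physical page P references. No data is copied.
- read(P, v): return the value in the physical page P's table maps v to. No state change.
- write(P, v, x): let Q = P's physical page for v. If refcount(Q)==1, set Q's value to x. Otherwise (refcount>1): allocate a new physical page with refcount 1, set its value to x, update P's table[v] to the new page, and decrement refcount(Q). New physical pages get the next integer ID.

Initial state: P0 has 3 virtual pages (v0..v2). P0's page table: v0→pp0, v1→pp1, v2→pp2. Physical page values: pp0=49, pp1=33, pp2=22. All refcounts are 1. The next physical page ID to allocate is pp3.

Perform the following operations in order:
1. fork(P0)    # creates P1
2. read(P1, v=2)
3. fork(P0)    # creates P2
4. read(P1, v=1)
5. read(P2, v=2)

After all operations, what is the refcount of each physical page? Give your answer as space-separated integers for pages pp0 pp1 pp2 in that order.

Answer: 3 3 3

Derivation:
Op 1: fork(P0) -> P1. 3 ppages; refcounts: pp0:2 pp1:2 pp2:2
Op 2: read(P1, v2) -> 22. No state change.
Op 3: fork(P0) -> P2. 3 ppages; refcounts: pp0:3 pp1:3 pp2:3
Op 4: read(P1, v1) -> 33. No state change.
Op 5: read(P2, v2) -> 22. No state change.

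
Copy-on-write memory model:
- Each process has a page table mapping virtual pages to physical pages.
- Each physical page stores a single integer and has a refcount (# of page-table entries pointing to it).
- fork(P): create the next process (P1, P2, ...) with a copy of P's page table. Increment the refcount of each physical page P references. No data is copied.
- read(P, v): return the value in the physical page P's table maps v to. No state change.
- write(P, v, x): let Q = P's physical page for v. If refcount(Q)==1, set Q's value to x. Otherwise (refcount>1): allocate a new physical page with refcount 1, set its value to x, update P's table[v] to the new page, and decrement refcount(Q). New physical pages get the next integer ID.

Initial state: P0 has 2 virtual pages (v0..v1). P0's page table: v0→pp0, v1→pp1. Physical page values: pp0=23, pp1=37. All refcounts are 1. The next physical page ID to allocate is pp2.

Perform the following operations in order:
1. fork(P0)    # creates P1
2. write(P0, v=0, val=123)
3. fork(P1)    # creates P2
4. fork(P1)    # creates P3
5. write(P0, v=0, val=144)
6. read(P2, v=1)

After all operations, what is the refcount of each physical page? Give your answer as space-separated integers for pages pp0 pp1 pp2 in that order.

Op 1: fork(P0) -> P1. 2 ppages; refcounts: pp0:2 pp1:2
Op 2: write(P0, v0, 123). refcount(pp0)=2>1 -> COPY to pp2. 3 ppages; refcounts: pp0:1 pp1:2 pp2:1
Op 3: fork(P1) -> P2. 3 ppages; refcounts: pp0:2 pp1:3 pp2:1
Op 4: fork(P1) -> P3. 3 ppages; refcounts: pp0:3 pp1:4 pp2:1
Op 5: write(P0, v0, 144). refcount(pp2)=1 -> write in place. 3 ppages; refcounts: pp0:3 pp1:4 pp2:1
Op 6: read(P2, v1) -> 37. No state change.

Answer: 3 4 1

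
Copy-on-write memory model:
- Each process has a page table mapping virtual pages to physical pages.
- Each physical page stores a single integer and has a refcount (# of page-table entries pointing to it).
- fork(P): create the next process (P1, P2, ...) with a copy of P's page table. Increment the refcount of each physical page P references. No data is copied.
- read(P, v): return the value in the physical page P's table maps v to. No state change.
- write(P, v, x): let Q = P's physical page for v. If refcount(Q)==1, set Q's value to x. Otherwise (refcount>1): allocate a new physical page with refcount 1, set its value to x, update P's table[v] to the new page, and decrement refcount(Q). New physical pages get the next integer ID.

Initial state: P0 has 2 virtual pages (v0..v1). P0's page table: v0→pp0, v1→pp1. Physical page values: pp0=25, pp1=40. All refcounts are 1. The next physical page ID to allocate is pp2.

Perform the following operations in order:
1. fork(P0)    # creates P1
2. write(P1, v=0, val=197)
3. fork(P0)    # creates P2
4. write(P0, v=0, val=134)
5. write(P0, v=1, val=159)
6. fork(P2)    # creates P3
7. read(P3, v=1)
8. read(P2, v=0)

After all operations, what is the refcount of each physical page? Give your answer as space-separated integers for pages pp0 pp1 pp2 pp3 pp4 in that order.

Op 1: fork(P0) -> P1. 2 ppages; refcounts: pp0:2 pp1:2
Op 2: write(P1, v0, 197). refcount(pp0)=2>1 -> COPY to pp2. 3 ppages; refcounts: pp0:1 pp1:2 pp2:1
Op 3: fork(P0) -> P2. 3 ppages; refcounts: pp0:2 pp1:3 pp2:1
Op 4: write(P0, v0, 134). refcount(pp0)=2>1 -> COPY to pp3. 4 ppages; refcounts: pp0:1 pp1:3 pp2:1 pp3:1
Op 5: write(P0, v1, 159). refcount(pp1)=3>1 -> COPY to pp4. 5 ppages; refcounts: pp0:1 pp1:2 pp2:1 pp3:1 pp4:1
Op 6: fork(P2) -> P3. 5 ppages; refcounts: pp0:2 pp1:3 pp2:1 pp3:1 pp4:1
Op 7: read(P3, v1) -> 40. No state change.
Op 8: read(P2, v0) -> 25. No state change.

Answer: 2 3 1 1 1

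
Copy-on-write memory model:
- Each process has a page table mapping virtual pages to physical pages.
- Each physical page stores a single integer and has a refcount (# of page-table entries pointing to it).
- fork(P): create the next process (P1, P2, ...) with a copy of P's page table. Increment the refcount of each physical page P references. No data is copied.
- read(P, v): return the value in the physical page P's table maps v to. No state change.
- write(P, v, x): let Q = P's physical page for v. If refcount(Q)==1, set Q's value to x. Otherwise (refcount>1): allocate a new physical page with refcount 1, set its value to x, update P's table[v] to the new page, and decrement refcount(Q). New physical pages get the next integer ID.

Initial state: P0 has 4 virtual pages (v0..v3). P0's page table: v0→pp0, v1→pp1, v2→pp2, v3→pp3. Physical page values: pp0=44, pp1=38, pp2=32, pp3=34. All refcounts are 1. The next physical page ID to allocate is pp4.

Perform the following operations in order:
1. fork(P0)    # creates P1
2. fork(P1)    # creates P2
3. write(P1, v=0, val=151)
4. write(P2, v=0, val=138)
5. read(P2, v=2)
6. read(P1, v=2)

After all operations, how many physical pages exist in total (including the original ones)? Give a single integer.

Op 1: fork(P0) -> P1. 4 ppages; refcounts: pp0:2 pp1:2 pp2:2 pp3:2
Op 2: fork(P1) -> P2. 4 ppages; refcounts: pp0:3 pp1:3 pp2:3 pp3:3
Op 3: write(P1, v0, 151). refcount(pp0)=3>1 -> COPY to pp4. 5 ppages; refcounts: pp0:2 pp1:3 pp2:3 pp3:3 pp4:1
Op 4: write(P2, v0, 138). refcount(pp0)=2>1 -> COPY to pp5. 6 ppages; refcounts: pp0:1 pp1:3 pp2:3 pp3:3 pp4:1 pp5:1
Op 5: read(P2, v2) -> 32. No state change.
Op 6: read(P1, v2) -> 32. No state change.

Answer: 6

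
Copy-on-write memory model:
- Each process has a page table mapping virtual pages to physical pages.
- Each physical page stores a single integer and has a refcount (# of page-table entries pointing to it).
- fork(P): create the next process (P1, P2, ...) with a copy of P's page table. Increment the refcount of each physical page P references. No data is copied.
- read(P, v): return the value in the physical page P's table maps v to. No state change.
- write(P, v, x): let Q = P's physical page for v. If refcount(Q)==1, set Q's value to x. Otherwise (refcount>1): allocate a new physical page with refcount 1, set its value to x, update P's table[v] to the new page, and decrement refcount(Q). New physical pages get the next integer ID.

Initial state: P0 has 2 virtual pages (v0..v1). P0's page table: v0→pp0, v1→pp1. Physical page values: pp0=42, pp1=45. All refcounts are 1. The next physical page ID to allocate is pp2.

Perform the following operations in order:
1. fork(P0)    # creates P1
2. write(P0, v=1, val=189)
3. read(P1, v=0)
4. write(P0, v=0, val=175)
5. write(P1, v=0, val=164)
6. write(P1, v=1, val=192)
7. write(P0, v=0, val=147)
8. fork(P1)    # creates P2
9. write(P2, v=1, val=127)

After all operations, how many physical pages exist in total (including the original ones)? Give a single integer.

Op 1: fork(P0) -> P1. 2 ppages; refcounts: pp0:2 pp1:2
Op 2: write(P0, v1, 189). refcount(pp1)=2>1 -> COPY to pp2. 3 ppages; refcounts: pp0:2 pp1:1 pp2:1
Op 3: read(P1, v0) -> 42. No state change.
Op 4: write(P0, v0, 175). refcount(pp0)=2>1 -> COPY to pp3. 4 ppages; refcounts: pp0:1 pp1:1 pp2:1 pp3:1
Op 5: write(P1, v0, 164). refcount(pp0)=1 -> write in place. 4 ppages; refcounts: pp0:1 pp1:1 pp2:1 pp3:1
Op 6: write(P1, v1, 192). refcount(pp1)=1 -> write in place. 4 ppages; refcounts: pp0:1 pp1:1 pp2:1 pp3:1
Op 7: write(P0, v0, 147). refcount(pp3)=1 -> write in place. 4 ppages; refcounts: pp0:1 pp1:1 pp2:1 pp3:1
Op 8: fork(P1) -> P2. 4 ppages; refcounts: pp0:2 pp1:2 pp2:1 pp3:1
Op 9: write(P2, v1, 127). refcount(pp1)=2>1 -> COPY to pp4. 5 ppages; refcounts: pp0:2 pp1:1 pp2:1 pp3:1 pp4:1

Answer: 5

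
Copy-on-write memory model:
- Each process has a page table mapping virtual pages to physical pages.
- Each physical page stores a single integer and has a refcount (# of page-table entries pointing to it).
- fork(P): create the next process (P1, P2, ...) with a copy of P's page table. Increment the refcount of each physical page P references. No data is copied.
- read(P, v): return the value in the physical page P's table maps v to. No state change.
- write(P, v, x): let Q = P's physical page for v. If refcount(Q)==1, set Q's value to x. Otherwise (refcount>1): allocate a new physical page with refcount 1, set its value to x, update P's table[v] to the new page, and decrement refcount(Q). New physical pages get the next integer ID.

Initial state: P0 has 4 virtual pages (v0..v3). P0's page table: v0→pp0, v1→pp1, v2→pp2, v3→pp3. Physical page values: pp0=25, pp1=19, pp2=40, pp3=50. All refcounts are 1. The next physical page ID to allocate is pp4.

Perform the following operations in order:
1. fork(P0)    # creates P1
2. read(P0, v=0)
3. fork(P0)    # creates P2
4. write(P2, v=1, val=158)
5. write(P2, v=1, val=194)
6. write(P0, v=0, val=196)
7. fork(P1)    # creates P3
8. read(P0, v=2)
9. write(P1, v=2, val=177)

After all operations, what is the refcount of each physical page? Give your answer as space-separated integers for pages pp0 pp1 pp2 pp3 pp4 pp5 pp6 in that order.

Op 1: fork(P0) -> P1. 4 ppages; refcounts: pp0:2 pp1:2 pp2:2 pp3:2
Op 2: read(P0, v0) -> 25. No state change.
Op 3: fork(P0) -> P2. 4 ppages; refcounts: pp0:3 pp1:3 pp2:3 pp3:3
Op 4: write(P2, v1, 158). refcount(pp1)=3>1 -> COPY to pp4. 5 ppages; refcounts: pp0:3 pp1:2 pp2:3 pp3:3 pp4:1
Op 5: write(P2, v1, 194). refcount(pp4)=1 -> write in place. 5 ppages; refcounts: pp0:3 pp1:2 pp2:3 pp3:3 pp4:1
Op 6: write(P0, v0, 196). refcount(pp0)=3>1 -> COPY to pp5. 6 ppages; refcounts: pp0:2 pp1:2 pp2:3 pp3:3 pp4:1 pp5:1
Op 7: fork(P1) -> P3. 6 ppages; refcounts: pp0:3 pp1:3 pp2:4 pp3:4 pp4:1 pp5:1
Op 8: read(P0, v2) -> 40. No state change.
Op 9: write(P1, v2, 177). refcount(pp2)=4>1 -> COPY to pp6. 7 ppages; refcounts: pp0:3 pp1:3 pp2:3 pp3:4 pp4:1 pp5:1 pp6:1

Answer: 3 3 3 4 1 1 1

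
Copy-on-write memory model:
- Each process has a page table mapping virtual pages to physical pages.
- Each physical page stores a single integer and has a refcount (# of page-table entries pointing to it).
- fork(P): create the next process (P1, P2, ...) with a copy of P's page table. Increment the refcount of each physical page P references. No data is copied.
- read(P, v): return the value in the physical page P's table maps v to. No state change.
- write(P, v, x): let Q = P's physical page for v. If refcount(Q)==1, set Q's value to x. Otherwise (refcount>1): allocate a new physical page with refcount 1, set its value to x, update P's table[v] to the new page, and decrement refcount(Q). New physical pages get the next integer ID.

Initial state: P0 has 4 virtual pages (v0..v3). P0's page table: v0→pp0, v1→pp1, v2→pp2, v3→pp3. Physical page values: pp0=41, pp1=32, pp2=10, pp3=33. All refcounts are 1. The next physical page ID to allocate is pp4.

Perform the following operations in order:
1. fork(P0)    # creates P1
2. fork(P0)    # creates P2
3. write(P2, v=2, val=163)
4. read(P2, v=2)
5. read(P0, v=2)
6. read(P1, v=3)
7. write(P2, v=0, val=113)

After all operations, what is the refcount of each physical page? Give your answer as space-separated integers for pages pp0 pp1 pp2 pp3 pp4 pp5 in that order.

Op 1: fork(P0) -> P1. 4 ppages; refcounts: pp0:2 pp1:2 pp2:2 pp3:2
Op 2: fork(P0) -> P2. 4 ppages; refcounts: pp0:3 pp1:3 pp2:3 pp3:3
Op 3: write(P2, v2, 163). refcount(pp2)=3>1 -> COPY to pp4. 5 ppages; refcounts: pp0:3 pp1:3 pp2:2 pp3:3 pp4:1
Op 4: read(P2, v2) -> 163. No state change.
Op 5: read(P0, v2) -> 10. No state change.
Op 6: read(P1, v3) -> 33. No state change.
Op 7: write(P2, v0, 113). refcount(pp0)=3>1 -> COPY to pp5. 6 ppages; refcounts: pp0:2 pp1:3 pp2:2 pp3:3 pp4:1 pp5:1

Answer: 2 3 2 3 1 1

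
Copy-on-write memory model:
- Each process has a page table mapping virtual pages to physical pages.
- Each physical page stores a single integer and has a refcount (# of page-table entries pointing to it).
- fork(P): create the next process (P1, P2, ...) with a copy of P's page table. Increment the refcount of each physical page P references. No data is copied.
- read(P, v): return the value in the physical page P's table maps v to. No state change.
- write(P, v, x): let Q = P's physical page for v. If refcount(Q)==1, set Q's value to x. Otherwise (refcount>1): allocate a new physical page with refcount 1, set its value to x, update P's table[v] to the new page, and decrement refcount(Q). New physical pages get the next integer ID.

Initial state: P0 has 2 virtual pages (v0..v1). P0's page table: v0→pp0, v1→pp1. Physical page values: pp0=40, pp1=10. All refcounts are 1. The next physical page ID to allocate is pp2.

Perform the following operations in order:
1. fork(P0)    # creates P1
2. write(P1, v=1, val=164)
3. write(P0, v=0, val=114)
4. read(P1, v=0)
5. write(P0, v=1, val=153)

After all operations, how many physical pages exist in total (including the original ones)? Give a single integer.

Answer: 4

Derivation:
Op 1: fork(P0) -> P1. 2 ppages; refcounts: pp0:2 pp1:2
Op 2: write(P1, v1, 164). refcount(pp1)=2>1 -> COPY to pp2. 3 ppages; refcounts: pp0:2 pp1:1 pp2:1
Op 3: write(P0, v0, 114). refcount(pp0)=2>1 -> COPY to pp3. 4 ppages; refcounts: pp0:1 pp1:1 pp2:1 pp3:1
Op 4: read(P1, v0) -> 40. No state change.
Op 5: write(P0, v1, 153). refcount(pp1)=1 -> write in place. 4 ppages; refcounts: pp0:1 pp1:1 pp2:1 pp3:1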